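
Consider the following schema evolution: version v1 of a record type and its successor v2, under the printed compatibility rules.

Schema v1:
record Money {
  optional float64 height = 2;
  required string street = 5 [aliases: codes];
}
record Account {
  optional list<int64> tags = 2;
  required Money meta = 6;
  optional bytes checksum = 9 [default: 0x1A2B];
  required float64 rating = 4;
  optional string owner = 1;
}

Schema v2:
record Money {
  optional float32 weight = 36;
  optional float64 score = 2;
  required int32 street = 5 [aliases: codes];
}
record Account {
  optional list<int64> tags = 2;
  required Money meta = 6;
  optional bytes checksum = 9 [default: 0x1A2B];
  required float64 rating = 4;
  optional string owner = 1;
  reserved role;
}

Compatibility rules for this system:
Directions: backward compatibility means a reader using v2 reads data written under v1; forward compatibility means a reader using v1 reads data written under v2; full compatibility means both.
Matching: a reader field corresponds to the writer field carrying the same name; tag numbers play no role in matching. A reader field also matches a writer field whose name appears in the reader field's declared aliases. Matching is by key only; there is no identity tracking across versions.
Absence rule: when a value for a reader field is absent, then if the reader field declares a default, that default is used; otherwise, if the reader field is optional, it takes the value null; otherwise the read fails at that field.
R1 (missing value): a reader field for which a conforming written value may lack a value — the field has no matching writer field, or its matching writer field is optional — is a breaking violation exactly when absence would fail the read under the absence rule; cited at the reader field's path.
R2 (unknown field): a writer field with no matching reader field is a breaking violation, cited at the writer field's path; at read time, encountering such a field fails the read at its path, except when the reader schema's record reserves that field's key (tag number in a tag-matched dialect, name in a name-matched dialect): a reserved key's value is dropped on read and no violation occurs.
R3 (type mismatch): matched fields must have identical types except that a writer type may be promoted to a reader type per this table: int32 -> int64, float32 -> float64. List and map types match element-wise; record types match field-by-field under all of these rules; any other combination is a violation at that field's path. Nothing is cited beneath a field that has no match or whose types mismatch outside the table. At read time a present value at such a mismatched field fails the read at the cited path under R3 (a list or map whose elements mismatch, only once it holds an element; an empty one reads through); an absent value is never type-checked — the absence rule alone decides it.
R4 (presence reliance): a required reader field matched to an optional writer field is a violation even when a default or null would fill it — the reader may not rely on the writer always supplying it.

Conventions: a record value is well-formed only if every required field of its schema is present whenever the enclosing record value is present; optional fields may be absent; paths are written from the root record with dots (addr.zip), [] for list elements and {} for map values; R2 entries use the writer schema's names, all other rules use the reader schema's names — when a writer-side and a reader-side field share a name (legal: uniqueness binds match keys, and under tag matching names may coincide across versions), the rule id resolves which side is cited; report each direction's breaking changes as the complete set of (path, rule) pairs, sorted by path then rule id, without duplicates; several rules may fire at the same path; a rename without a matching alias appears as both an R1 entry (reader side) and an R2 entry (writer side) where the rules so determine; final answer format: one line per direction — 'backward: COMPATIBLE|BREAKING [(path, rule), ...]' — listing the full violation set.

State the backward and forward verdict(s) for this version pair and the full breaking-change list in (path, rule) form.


backward: BREAKING [(meta.height, R2), (meta.street, R3)]; forward: BREAKING [(meta.score, R2), (meta.street, R3), (meta.weight, R2)]

the writer's type comes first in each Account pair
checking backward for Account: reader v2 against writer v1:
  tags: paired with writer tags (list<int64> -> list<int64>; writer optional)
  meta: paired with writer meta (Money -> Money; writer required)
  checksum: paired with writer checksum (bytes -> bytes; writer optional)
  rating: paired with writer rating (float64 -> float64; writer required)
  owner: paired with writer owner (string -> string; writer optional)
  meta.weight: no writer match
  meta.score: no writer match
  meta.street: paired with writer meta.street (string -> int32; writer required)
  leftover writer field: meta.height
  rule R2 violated at meta.height
  rule R3 violated at meta.street
  => backward verdict for Account: BREAKING, 2 violation(s)
checking forward for Account: reader v1 against writer v2:
  tags: paired with writer tags (list<int64> -> list<int64>; writer optional)
  meta: paired with writer meta (Money -> Money; writer required)
  checksum: paired with writer checksum (bytes -> bytes; writer optional)
  rating: paired with writer rating (float64 -> float64; writer required)
  owner: paired with writer owner (string -> string; writer optional)
  meta.height: no writer match
  meta.street: paired with writer meta.street (int32 -> string; writer required)
  leftover writer field: meta.weight
  leftover writer field: meta.score
  rule R2 violated at meta.score
  rule R3 violated at meta.street
  rule R2 violated at meta.weight
  => forward verdict for Account: BREAKING, 3 violation(s)


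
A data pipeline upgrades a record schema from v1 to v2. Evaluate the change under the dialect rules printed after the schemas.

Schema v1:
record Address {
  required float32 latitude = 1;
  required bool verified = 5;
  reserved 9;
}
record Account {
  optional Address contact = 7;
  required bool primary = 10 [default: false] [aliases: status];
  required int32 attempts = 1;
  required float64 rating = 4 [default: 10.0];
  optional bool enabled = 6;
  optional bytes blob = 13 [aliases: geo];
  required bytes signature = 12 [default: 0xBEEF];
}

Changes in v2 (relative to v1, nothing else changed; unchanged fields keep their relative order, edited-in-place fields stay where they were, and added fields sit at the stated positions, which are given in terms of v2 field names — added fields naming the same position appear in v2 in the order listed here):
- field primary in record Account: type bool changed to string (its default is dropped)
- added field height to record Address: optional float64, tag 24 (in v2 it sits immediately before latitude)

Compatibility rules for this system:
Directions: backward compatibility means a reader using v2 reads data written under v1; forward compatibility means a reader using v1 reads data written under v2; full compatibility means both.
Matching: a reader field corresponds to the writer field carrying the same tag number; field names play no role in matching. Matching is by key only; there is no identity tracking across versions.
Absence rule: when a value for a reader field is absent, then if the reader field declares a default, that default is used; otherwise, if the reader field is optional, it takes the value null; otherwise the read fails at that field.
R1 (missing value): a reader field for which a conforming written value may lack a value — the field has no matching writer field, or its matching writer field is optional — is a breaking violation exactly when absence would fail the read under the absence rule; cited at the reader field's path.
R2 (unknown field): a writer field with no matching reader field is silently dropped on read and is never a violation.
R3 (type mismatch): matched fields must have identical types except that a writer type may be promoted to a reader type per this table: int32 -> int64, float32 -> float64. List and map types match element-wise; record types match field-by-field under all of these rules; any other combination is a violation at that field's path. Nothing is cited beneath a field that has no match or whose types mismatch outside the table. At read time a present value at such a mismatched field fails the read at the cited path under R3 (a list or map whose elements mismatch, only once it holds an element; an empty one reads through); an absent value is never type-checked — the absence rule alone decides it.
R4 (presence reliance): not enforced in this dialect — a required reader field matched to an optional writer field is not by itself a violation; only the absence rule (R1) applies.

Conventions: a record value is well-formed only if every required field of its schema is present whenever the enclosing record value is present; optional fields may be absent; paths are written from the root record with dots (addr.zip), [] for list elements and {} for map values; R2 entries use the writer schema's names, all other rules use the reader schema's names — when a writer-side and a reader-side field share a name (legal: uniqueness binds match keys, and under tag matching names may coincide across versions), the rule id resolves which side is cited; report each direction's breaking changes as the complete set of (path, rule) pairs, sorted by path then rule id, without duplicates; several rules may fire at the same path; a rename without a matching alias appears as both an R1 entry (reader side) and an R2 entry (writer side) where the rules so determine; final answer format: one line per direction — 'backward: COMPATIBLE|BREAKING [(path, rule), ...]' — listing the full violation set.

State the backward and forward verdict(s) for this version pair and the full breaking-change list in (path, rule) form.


backward: BREAKING [(primary, R3)]; forward: BREAKING [(primary, R3)]

the writer's type comes first in each Account pair
backward analysis of Account with v2 as reader and v1 as writer:
  contact: Address -> Address, writer optional; from contact
  primary: bool -> string, writer required; from primary
  attempts: int32 -> int32, writer required; from attempts
  rating: float64 -> float64, writer required; from rating
  enabled: bool -> bool, writer optional; from enabled
  blob: bytes -> bytes, writer optional; from blob
  signature: bytes -> bytes, writer required; from signature
  contact.height: no writer match
  contact.latitude: float32 -> float32, writer required; from contact.latitude
  contact.verified: bool -> bool, writer required; from contact.verified
  rule R3 violated at primary
  => backward verdict for Account: BREAKING, 1 violation(s)
forward analysis of Account with v1 as reader and v2 as writer:
  contact: Address -> Address, writer optional; from contact
  primary: string -> bool, writer required; from primary
  attempts: int32 -> int32, writer required; from attempts
  rating: float64 -> float64, writer required; from rating
  enabled: bool -> bool, writer optional; from enabled
  blob: bytes -> bytes, writer optional; from blob
  signature: bytes -> bytes, writer required; from signature
  contact.latitude: float32 -> float32, writer required; from contact.latitude
  contact.verified: bool -> bool, writer required; from contact.verified
  leftover writer field: contact.height
  rule R3 violated at primary
  => forward verdict for Account: BREAKING, 1 violation(s)


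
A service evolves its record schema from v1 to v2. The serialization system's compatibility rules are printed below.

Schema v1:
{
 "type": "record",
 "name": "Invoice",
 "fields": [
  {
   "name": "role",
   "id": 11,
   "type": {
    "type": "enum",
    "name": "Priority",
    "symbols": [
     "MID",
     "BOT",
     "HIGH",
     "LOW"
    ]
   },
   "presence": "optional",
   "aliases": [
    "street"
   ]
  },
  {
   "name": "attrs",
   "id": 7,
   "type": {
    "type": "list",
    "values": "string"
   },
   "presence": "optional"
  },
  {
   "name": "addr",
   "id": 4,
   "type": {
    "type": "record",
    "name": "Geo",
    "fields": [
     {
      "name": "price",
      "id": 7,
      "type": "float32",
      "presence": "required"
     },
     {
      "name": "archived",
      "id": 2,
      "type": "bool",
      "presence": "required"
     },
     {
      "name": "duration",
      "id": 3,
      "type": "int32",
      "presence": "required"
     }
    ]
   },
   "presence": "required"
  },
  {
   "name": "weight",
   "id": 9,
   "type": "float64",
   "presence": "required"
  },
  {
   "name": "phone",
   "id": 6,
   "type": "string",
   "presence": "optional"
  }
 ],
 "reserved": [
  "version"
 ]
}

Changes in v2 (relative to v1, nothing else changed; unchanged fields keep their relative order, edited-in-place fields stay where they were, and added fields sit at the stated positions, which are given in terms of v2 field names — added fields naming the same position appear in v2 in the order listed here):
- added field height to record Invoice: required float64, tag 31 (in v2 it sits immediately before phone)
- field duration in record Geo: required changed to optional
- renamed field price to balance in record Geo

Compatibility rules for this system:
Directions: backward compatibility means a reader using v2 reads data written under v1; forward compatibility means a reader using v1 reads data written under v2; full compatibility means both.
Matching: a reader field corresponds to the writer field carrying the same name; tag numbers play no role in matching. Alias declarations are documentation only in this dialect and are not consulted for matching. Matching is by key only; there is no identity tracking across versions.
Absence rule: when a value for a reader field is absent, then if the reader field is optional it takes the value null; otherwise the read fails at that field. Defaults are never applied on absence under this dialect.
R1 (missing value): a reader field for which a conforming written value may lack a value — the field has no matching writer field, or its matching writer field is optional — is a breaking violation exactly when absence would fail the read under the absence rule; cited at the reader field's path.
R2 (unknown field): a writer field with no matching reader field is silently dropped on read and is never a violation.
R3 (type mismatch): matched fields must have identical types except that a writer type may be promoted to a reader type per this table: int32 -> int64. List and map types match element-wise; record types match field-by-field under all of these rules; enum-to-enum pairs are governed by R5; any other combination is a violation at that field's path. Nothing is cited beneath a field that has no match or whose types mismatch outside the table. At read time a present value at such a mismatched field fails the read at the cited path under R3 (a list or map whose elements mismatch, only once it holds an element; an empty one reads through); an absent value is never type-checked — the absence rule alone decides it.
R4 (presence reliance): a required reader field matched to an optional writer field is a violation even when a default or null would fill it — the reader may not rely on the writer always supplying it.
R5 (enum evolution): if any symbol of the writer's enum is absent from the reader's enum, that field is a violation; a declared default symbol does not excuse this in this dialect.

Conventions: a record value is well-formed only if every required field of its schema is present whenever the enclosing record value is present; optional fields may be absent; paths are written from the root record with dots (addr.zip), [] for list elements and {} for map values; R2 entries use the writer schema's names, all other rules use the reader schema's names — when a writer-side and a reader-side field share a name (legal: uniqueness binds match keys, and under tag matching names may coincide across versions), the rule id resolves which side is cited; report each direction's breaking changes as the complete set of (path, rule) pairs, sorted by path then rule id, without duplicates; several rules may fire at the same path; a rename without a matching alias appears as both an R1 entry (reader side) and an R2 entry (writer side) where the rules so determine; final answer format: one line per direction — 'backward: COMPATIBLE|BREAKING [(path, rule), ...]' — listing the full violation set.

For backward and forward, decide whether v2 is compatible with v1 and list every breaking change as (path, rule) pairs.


backward: BREAKING [(addr.balance, R1), (height, R1)]; forward: BREAKING [(addr.duration, R1), (addr.duration, R4), (addr.price, R1)]

in Invoice below, arrows point writer -> reader
checking backward for Invoice: reader v2 against writer v1:
  Priority -> Priority, writer optional: role aligns to role
  list<string> -> list<string>, writer optional: attrs aligns to attrs
  Geo -> Geo, writer required: addr aligns to addr
  float64 -> float64, writer required: weight aligns to weight
  height: no writer match
  string -> string, writer optional: phone aligns to phone
  addr.balance: no writer match
  bool -> bool, writer required: addr.archived aligns to addr.archived
  int32 -> int32, writer required: addr.duration aligns to addr.duration
  writer field addr.price has no reader counterpart
  rule R1 violated at addr.balance
  rule R1 violated at height
  => 2 violation(s): backward is BREAKING for Invoice
checking forward for Invoice: reader v1 against writer v2:
  Priority -> Priority, writer optional: role aligns to role
  list<string> -> list<string>, writer optional: attrs aligns to attrs
  Geo -> Geo, writer required: addr aligns to addr
  float64 -> float64, writer required: weight aligns to weight
  string -> string, writer optional: phone aligns to phone
  writer field height has no reader counterpart
  addr.price: no writer match
  bool -> bool, writer required: addr.archived aligns to addr.archived
  int32 -> int32, writer optional: addr.duration aligns to addr.duration
  writer field addr.balance has no reader counterpart
  rule R1 violated at addr.duration
  rule R4 violated at addr.duration
  rule R1 violated at addr.price
  => 3 violation(s): forward is BREAKING for Invoice


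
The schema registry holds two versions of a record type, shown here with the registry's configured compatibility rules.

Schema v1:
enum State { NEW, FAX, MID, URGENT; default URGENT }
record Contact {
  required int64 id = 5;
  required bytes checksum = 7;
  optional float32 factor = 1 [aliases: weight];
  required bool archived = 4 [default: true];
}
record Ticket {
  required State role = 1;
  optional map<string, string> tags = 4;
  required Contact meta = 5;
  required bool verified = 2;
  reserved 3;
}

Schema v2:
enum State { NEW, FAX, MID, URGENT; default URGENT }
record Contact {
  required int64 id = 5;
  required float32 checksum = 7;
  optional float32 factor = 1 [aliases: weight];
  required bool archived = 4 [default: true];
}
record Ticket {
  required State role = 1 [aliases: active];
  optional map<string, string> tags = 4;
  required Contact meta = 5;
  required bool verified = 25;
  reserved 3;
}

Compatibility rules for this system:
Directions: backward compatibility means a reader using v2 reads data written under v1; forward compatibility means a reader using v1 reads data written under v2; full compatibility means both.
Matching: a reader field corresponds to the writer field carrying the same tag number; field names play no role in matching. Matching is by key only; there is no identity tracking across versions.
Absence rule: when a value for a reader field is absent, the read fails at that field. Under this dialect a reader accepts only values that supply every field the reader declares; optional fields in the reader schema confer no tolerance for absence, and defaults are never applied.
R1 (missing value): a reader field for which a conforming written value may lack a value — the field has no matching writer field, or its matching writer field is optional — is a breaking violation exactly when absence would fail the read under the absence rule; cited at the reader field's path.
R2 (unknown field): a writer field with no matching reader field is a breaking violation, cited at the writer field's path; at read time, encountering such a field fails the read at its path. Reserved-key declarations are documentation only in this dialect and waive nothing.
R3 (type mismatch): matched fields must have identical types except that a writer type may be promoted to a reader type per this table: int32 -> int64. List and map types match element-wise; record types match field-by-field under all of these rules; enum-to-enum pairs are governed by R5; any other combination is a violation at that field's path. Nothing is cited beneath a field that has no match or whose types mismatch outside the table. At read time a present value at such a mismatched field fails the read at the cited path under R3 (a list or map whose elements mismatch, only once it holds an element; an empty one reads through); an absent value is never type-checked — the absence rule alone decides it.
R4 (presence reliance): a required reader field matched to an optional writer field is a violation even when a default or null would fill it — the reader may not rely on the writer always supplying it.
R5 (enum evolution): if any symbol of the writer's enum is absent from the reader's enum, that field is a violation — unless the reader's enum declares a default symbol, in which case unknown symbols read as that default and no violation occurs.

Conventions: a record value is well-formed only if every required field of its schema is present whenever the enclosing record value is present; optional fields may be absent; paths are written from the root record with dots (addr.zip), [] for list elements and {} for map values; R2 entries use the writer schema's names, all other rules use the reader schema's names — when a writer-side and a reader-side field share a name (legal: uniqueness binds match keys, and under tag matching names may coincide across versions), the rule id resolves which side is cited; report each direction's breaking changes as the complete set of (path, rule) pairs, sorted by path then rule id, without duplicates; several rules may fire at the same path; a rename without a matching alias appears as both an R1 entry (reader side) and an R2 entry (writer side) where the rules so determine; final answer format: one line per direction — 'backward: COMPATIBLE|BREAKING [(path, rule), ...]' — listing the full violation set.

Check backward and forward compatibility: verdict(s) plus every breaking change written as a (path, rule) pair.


backward: BREAKING [(meta.checksum, R3), (meta.factor, R1), (tags, R1), (verified, R1), (verified, R2)]; forward: BREAKING [(meta.checksum, R3), (meta.factor, R1), (tags, R1), (verified, R1), (verified, R2)]

the writer's type comes first in each Ticket pair
checking backward for Ticket: reader v2 against writer v1:
  role: State -> State, writer required; from role
  tags: map<string, string> -> map<string, string>, writer optional; from tags
  meta: Contact -> Contact, writer required; from meta
  verified has no writer counterpart
  leftover writer field: verified
  meta.id: int64 -> int64, writer required; from meta.id
  meta.checksum: bytes -> float32, writer required; from meta.checksum
  meta.factor: float32 -> float32, writer optional; from meta.factor
  meta.archived: bool -> bool, writer required; from meta.archived
  violation R3 at meta.checksum
  violation R1 at meta.factor
  violation R1 at tags
  violation R1 at verified
  violation R2 at verified
  => 5 violation(s): backward is BREAKING for Ticket
checking forward for Ticket: reader v1 against writer v2:
  role: State -> State, writer required; from role
  tags: map<string, string> -> map<string, string>, writer optional; from tags
  meta: Contact -> Contact, writer required; from meta
  verified has no writer counterpart
  leftover writer field: verified
  meta.id: int64 -> int64, writer required; from meta.id
  meta.checksum: float32 -> bytes, writer required; from meta.checksum
  meta.factor: float32 -> float32, writer optional; from meta.factor
  meta.archived: bool -> bool, writer required; from meta.archived
  violation R3 at meta.checksum
  violation R1 at meta.factor
  violation R1 at tags
  violation R1 at verified
  violation R2 at verified
  => 5 violation(s): forward is BREAKING for Ticket


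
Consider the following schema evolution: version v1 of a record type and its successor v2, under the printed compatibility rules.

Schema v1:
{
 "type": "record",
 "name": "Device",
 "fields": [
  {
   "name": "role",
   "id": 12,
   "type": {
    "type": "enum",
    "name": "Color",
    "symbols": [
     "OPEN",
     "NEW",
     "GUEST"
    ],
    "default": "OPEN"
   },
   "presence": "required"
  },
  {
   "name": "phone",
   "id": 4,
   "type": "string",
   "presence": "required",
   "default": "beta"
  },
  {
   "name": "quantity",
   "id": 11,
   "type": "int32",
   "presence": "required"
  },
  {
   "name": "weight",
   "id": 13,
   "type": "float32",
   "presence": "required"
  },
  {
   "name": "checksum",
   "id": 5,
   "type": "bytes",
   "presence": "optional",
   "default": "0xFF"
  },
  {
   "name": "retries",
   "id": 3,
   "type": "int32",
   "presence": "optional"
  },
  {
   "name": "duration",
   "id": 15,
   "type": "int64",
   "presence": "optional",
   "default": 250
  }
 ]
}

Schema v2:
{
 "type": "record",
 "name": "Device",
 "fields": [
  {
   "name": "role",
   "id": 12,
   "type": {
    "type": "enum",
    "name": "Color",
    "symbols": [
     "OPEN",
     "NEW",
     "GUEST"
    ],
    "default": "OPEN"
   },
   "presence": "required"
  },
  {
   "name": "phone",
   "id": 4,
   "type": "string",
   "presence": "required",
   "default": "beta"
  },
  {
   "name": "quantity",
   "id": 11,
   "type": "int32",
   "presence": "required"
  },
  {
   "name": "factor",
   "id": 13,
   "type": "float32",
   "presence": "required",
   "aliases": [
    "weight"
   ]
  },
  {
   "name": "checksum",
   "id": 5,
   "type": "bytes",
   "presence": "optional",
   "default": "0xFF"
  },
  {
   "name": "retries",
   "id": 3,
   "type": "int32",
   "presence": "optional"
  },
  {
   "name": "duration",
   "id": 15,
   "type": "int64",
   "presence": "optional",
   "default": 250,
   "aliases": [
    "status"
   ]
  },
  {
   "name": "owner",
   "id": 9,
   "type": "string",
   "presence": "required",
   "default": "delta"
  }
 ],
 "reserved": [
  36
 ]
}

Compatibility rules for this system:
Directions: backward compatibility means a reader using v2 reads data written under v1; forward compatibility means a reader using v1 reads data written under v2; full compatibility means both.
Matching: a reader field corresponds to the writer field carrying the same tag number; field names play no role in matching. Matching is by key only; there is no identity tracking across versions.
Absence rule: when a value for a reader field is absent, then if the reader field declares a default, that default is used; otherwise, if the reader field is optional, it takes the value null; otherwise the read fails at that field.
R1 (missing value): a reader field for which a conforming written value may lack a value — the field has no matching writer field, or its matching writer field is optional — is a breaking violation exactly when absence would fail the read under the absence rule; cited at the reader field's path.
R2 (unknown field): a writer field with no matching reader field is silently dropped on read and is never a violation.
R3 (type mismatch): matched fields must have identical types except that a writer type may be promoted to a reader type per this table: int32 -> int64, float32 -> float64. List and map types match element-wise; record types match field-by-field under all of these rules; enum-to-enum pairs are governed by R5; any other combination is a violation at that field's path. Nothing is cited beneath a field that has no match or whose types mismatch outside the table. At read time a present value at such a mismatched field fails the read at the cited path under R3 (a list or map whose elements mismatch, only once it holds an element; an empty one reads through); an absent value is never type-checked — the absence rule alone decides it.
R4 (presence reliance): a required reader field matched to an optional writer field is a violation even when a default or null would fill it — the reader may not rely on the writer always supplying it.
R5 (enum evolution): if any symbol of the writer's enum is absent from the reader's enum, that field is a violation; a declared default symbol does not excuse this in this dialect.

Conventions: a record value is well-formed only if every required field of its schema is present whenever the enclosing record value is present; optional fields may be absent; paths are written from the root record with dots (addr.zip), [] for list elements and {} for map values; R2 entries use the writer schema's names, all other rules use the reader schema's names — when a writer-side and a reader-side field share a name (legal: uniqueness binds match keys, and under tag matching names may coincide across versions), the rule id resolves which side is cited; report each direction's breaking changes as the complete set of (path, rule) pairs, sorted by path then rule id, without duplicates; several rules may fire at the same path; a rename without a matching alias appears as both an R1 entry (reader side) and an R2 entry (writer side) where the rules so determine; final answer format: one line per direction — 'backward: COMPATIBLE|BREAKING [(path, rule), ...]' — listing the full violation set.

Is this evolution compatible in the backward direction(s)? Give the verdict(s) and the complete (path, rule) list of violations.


the writer's type comes first in each Device pair
backward for Device (reader v2, writer v1):
  role: Color -> Color, writer required; from role
  phone: string -> string, writer required; from phone
  quantity: int32 -> int32, writer required; from quantity
  factor: float32 -> float32, writer required; from weight
  checksum: bytes -> bytes, writer optional; from checksum
  retries: int32 -> int32, writer optional; from retries
  duration: int64 -> int64, writer optional; from duration
  owner has no writer counterpart
  nothing fires on Device: backward is COMPATIBLE
the rest of the Device diff is inert for this question:
  added field owner to record Device: required string, tag 9, default "delta" (in v2 it sits last) -> triggers nothing under Device's printed rules — same verdict
  renamed field weight to factor in record Device (alias weight declared on the renamed field) -> triggers nothing under Device's printed rules — same verdict

backward: COMPATIBLE []


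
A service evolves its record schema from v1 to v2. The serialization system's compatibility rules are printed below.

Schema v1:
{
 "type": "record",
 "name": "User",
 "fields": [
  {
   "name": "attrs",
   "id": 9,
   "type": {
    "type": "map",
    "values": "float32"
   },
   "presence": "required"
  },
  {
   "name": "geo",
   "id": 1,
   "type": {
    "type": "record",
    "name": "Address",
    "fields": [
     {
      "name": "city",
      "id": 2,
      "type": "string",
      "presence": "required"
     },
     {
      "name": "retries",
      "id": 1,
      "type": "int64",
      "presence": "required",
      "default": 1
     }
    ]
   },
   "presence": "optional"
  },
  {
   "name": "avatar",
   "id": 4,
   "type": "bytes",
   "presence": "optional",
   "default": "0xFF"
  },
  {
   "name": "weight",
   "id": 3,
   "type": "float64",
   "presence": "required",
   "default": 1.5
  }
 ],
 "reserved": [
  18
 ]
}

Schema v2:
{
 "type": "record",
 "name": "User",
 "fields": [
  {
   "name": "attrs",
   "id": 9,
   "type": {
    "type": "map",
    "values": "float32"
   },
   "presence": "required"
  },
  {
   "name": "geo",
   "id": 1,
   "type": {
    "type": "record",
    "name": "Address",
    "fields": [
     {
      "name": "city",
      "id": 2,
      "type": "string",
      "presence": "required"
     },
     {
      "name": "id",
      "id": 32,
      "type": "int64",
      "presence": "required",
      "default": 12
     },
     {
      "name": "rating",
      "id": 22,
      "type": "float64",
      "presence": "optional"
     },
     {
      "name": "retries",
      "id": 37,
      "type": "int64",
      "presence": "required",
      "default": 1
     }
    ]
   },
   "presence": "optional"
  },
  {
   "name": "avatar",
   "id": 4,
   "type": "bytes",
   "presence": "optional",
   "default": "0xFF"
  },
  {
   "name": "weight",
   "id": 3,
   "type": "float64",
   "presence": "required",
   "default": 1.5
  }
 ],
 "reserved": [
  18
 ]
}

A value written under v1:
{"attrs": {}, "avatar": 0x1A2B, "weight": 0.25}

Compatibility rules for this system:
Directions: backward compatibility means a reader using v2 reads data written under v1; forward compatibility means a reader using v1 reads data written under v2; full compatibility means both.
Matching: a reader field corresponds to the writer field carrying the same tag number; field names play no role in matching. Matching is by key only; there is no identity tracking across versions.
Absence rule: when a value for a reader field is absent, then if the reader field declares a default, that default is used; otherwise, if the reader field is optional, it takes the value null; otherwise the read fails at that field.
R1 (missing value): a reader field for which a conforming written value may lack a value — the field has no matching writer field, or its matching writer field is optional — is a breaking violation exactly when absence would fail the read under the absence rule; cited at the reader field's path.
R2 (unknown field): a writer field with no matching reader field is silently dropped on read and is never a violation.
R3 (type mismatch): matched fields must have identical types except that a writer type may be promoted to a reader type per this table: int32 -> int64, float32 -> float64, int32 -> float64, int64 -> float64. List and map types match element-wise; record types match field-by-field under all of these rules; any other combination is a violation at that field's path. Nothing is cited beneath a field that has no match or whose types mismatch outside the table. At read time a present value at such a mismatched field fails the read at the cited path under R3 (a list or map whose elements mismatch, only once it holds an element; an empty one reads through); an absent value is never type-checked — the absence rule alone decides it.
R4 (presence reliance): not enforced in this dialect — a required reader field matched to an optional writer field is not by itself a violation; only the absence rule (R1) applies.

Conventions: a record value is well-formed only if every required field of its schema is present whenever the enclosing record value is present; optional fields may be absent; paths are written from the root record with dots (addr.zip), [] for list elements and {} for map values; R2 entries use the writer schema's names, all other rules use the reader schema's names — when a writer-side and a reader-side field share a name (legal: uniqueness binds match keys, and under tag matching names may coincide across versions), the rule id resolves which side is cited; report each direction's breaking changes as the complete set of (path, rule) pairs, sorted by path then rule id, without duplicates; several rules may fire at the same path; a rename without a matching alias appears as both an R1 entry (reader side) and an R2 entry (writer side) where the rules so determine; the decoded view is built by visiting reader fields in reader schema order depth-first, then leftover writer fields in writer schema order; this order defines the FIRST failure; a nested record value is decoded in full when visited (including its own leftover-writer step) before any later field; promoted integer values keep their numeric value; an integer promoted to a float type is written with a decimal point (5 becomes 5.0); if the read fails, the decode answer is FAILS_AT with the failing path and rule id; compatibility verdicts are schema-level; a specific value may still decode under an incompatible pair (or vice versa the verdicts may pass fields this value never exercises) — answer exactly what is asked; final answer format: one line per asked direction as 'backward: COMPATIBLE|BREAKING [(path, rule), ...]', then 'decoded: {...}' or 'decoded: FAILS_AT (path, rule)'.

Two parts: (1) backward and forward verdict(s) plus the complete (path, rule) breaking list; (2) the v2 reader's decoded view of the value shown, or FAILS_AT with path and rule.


backward: COMPATIBLE []; forward: COMPATIBLE []; decoded: {"attrs": {}, "geo": null, "avatar": 0x1A2B, "weight": 0.25}

in User below, arrows point writer -> reader
backward on User — v2 reading data written by v1:
  attrs <- attrs (map<string, float32> -> map<string, float32>, writer required)
  geo <- geo (Address -> Address, writer optional)
  avatar <- avatar (bytes -> bytes, writer optional)
  weight <- weight (float64 -> float64, writer required)
  geo.city <- geo.city (string -> string, writer required)
  no writer field matches reader geo.id
  no writer field matches reader geo.rating
  no writer field matches reader geo.retries
  writer field geo.retries has no reader counterpart
  => backward: COMPATIBLE
forward on User — v1 reading data written by v2:
  attrs <- attrs (map<string, float32> -> map<string, float32>, writer required)
  geo <- geo (Address -> Address, writer optional)
  avatar <- avatar (bytes -> bytes, writer optional)
  weight <- weight (float64 -> float64, writer required)
  geo.city <- geo.city (string -> string, writer required)
  no writer field matches reader geo.retries
  writer field geo.id has no reader counterpart
  writer field geo.rating has no reader counterpart
  writer field geo.retries has no reader counterpart
  => forward: COMPATIBLE
decode walk for User under reader schema v2:
  attrs := {}
  geo := null (absent, optional -> null)
  avatar := 0x1A2B
  weight := 0.25
  => decoded: {"attrs": {}, "geo": null, "avatar": 0x1A2B, "weight": 0.25}


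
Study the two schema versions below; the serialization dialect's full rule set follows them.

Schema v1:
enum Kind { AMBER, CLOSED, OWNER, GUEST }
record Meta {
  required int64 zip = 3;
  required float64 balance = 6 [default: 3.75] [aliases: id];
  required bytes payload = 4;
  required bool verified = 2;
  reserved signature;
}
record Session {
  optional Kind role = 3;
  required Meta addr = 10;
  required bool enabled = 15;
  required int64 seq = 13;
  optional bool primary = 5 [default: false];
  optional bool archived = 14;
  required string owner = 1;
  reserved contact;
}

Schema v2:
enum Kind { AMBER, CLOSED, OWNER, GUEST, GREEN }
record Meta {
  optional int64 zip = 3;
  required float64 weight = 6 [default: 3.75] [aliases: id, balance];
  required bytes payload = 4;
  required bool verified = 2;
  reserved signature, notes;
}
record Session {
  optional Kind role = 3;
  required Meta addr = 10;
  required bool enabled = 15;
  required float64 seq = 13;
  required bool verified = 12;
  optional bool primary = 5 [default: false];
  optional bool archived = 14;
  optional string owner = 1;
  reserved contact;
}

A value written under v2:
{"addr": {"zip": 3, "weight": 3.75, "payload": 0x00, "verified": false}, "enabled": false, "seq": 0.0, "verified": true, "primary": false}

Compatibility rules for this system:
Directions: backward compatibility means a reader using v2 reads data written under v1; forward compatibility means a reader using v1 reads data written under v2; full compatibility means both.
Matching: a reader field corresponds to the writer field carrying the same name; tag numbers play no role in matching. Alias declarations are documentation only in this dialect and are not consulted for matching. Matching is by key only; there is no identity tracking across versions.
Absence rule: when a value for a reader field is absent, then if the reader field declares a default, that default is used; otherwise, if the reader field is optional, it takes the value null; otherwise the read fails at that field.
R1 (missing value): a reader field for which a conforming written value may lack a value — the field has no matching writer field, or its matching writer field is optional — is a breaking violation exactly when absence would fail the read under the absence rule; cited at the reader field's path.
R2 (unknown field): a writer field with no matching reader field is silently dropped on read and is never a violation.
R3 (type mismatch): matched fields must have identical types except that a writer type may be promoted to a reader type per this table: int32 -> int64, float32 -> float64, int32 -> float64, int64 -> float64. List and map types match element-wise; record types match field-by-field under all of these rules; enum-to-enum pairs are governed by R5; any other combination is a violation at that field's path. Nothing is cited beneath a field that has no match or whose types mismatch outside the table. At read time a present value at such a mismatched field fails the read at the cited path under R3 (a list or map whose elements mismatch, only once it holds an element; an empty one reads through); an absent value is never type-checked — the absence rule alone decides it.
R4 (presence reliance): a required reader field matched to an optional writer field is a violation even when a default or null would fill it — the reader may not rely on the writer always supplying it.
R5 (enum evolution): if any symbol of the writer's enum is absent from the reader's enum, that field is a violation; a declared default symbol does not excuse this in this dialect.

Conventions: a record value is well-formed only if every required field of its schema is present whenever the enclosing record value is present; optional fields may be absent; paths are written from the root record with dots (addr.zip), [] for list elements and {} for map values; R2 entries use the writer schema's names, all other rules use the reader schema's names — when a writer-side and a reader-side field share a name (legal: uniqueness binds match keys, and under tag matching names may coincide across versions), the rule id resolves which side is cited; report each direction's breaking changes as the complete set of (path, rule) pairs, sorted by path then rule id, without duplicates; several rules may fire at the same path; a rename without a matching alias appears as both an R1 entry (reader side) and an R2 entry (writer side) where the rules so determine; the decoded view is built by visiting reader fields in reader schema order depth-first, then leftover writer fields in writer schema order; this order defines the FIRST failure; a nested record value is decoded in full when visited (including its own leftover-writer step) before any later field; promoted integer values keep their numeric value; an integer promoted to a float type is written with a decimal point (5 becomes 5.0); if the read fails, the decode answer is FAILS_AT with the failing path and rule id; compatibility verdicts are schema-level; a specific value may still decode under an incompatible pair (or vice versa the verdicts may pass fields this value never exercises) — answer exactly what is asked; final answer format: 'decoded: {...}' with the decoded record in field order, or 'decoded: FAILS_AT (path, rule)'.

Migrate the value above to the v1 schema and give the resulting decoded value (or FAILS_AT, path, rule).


each type pair in Session: writer, then reader
decode (reader v1):
  role := null (missing; optional => null)
  addr.zip := 3
  addr.balance := 3.75 (missing; default applied)
  addr.payload := 0x00
  addr.verified := false
  writer addr.weight: no reader field; dropped
  enabled := false
  read fails at seq under R3
  => FAILS_AT (seq, R3)
remaining Session differences; none change what is asked:
  renamed field balance to weight in record Meta (alias balance declared on the renamed field) -> fires no rule on Session under this dialect and leaves the result unchanged
  field owner in record Session: required changed to optional -> a verdict-level change on Session — the shown value reads the same
  field zip in record Meta: required changed to optional -> a verdict-level change on Session — the shown value reads the same
  added field verified to record Session: required bool, tag 12 (in v2 it sits immediately before primary) -> a verdict-level change on Session — the shown value reads the same
  enum Kind (field role in record Session): symbol GREEN added -> a verdict-level change on Session — the shown value reads the same

decoded: FAILS_AT (seq, R3)
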